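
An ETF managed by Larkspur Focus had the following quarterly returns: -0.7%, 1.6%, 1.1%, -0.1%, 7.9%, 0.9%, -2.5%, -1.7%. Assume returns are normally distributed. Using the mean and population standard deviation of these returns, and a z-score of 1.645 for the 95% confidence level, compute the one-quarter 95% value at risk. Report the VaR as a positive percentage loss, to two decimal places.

4.10

Mean return μ = 6.50 / 8 = 0.8125%
Σ(r − μ)² = (-0.7 − 0.8125)² + (1.6 − 0.8125)² + … = 71.3488
population σ = √(71.3488 / 8) = √8.9186 = 2.9864%
VaR = −(μ − z·σ) = −(0.8125 − 1.645 × 2.9864) = −(-4.1001) = 4.1001%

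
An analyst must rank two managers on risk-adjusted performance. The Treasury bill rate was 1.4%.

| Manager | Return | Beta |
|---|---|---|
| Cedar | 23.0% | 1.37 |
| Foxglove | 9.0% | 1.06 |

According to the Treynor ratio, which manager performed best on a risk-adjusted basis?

Cedar: Treynor = (23.0% − 1.4%) / 1.37 = 15.766
Foxglove: Treynor = (9.0% − 1.4%) / 1.06 = 7.170
Highest: Cedar (15.766).

Cedar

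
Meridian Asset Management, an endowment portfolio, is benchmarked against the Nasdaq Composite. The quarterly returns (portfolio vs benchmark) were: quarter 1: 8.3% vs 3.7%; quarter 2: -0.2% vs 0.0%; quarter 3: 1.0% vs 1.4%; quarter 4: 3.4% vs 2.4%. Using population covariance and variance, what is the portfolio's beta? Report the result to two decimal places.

r̄p = 3.1250%,  r̄m = 1.8750%
Cov = Σ(rp − r̄p)(rm − r̄m) / 4 = 4.2081
Var(rm) = Σ(rm − r̄m)² / 4 = 1.8369
β = Cov / Var = 4.2081 / 1.8369 = 2.2909

2.29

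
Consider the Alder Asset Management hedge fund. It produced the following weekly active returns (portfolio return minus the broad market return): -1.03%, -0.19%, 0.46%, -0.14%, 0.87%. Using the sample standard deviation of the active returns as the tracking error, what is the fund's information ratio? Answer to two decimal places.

μ = (-1.03 − 0.19 + 0.46 − 0.14 + 0.87) / 5 = -0.030 / 5 = -0.0060%
Σ(r − μ)² = 2.0849; sample σ = √(2.0849/4) = 0.7220%
IR = μ / tracking error = -0.0060 / 0.7220 = -0.0083

-0.01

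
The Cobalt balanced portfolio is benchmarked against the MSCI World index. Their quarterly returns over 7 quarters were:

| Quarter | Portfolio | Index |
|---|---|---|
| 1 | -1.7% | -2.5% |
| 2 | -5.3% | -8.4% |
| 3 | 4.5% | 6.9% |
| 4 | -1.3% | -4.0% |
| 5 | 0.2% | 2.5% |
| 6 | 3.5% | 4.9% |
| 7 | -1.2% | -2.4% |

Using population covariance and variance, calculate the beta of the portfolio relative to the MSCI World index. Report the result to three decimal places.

r̄p = -0.1857%,  r̄m = -0.4286%
Cov = Σ(rp − r̄p)(rm − r̄m) / 7 = 14.9990
Var(rm) = Σ(rm − r̄m)² / 7 = 25.0220
β = Cov / Var = 14.9990 / 25.0220 = 0.5994

0.599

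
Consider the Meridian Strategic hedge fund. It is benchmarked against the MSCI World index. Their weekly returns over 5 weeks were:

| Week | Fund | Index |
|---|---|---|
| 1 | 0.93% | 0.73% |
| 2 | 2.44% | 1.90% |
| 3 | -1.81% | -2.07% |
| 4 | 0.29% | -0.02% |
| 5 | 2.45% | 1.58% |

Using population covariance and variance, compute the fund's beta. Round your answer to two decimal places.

1.11

r̄p = 0.8600%,  r̄m = 0.4240%
Cov = Σ(rp − r̄p)(rm − r̄m) / 5 = 2.2207
Var(rm) = Σ(rm − r̄m)² / 5 = 2.0051
β = Cov / Var = 2.2207 / 2.0051 = 1.1075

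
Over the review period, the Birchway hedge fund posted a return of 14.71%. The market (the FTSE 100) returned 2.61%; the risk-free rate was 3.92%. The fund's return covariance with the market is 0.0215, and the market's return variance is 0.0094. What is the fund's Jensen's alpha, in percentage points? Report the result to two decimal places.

13.79

β = Cov / Var = 0.0215 / 0.0094 = 2.2872
E[R] = Rf + β(Rm − Rf) = 3.92% + 2.2872 × (2.61% − 3.92%) = 0.9238%
α = Rp − E[R] = 14.71% − 0.9238% = 13.7862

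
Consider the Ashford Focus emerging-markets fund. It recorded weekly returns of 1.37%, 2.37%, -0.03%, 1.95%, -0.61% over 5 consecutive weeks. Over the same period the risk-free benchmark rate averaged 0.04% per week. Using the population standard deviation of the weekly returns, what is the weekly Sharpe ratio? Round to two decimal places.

0.85

Mean return μ = 5.050 / 5 = 1.0100%
Σ(r − μ)² = (1.37 − 1.0100)² + (2.37 − 1.0100)² + (-0.03 − 1.0100)² + … = 6.5688
σ = √[6.5688 / 5] = 1.1462%
Sharpe = (μ − rf) / σ = (1.0100 − 0.04) / 1.1462 = 0.9700 / 1.1462 = 0.8463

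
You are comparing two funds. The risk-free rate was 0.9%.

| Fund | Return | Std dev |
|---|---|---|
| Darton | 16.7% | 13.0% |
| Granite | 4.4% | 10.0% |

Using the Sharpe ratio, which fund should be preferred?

Darton

Darton: Sharpe ratio = (16.7% − 0.9%) / 13.0% = 1.215
Granite: Sharpe ratio = (4.4% − 0.9%) / 10.0% = 0.350
Highest: Darton (1.215).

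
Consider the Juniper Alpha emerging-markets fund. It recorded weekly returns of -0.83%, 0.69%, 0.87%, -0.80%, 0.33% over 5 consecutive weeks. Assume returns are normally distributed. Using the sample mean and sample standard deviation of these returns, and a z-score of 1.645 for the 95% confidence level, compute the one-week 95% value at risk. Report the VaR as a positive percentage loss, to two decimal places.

1.29

Mean return r̄ = 0.260 / 5 = 0.0520%
Sample σ = √[Σ(r − r̄)² / 4] = √[2.6573 / 4] = √0.6643 = 0.8150%
VaR = −(r̄ − z·σ) = −(0.0520 − 1.645 × 0.8150) = −(-1.2887) = 1.2887%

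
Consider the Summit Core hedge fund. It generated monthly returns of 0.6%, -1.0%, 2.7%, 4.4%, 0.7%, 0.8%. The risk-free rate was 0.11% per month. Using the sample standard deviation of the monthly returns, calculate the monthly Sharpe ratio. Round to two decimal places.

0.66

Mean return μ = 8.20 / 6 = 1.3667%
Sample std dev = √[17.9333 / 5] = 1.8938%
Sharpe = (μ − rf) / σ = (1.3667 − 0.11) / 1.8938 = 1.2567 / 1.8938 = 0.6636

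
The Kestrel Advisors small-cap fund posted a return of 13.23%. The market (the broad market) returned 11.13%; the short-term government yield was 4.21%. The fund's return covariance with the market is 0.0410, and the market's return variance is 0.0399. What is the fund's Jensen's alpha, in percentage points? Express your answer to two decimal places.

β = Cov / Var = 0.0410 / 0.0399 = 1.0276
E[R] = Rf + β(Rm − Rf) = 4.21% + 1.0276 × (11.13% − 4.21%) = 11.3210%
α = Rp − E[R] = 13.23% − 11.3210% = 1.9090

1.91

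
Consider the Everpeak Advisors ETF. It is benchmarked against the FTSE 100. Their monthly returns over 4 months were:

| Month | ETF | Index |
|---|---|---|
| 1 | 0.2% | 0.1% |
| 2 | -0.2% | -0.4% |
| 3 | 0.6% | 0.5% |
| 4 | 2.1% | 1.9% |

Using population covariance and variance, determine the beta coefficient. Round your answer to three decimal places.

r̄p = 0.6750%,  r̄m = 0.5250%
Cov = Σ(rp − r̄p)(rm − r̄m) / 4 = 0.7431
Var(rm) = Σ(rm − r̄m)² / 4 = 0.7319
β = Cov / Var = 0.7431 / 0.7319 = 1.0153

1.015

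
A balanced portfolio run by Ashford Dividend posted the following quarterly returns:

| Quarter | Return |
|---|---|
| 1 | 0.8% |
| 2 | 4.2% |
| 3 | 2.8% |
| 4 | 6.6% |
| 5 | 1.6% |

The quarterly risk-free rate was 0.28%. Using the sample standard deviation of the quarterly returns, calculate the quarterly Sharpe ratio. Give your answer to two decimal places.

1.27

μ = (0.8 + 4.2 + 2.8 + 6.6 + 1.6) / 5 = 3.2000%
Σ(r − μ)² = (0.8 − 3.2000)² + (4.2 − 3.2000)² + (2.8 − 3.2000)² + … = 21.0400
σ = √[21.0400 / 4] = 2.2935%
Sharpe = (μ − rf) / σ = (3.2000 − 0.28) / 2.2935 = 2.9200 / 2.2935 = 1.2732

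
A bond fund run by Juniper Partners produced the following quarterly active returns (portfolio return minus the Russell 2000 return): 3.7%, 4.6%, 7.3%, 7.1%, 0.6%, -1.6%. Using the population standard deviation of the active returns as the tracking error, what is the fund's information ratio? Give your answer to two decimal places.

r̄ = (3.7 + 4.6 + 7.3 + 7.1 + 0.6 − 1.6) / 6 = 21.70 / 6 = 3.6167%
Σ(r − r̄)² = (3.7 − 3.6167)² + (4.6 − 3.6167)² + … = 62.9883
σ = √[62.9883 / 6] = 3.2401%
IR = r̄ / tracking error = 3.6167 / 3.2401 = 1.1162

1.12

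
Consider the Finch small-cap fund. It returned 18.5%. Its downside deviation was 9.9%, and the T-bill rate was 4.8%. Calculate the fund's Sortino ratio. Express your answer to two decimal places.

1.38

Sortino = (Rp − Rf) / σd = (18.5% − 4.8%) / 9.9% = 13.70% / 9.9% = 1.3838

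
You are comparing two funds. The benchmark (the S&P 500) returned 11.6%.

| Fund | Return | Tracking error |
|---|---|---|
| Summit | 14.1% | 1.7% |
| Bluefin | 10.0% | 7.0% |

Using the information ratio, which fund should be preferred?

Summit: IR = (14.1% − 11.6%) / 1.7% = 1.471
Bluefin: IR = (10.0% − 11.6%) / 7.0% = -0.229
Highest: Summit (1.471).

Summit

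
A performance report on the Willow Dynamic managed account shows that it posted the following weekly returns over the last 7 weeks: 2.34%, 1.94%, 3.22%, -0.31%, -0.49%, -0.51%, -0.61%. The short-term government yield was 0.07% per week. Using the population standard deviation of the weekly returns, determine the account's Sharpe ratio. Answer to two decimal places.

μ = (2.34 + 1.94 + 3.22 − 0.31 − 0.49 − 0.51 − 0.61) / 7 = 5.580 / 7 = 0.7971%
Σ(r − μ)² = (2.34 − 0.7971)² + (1.94 − 0.7971)² + … = 16.1279
population σ = √(16.1279 / 7) = √2.3040 = 1.5179%
Sharpe = (μ − rf) / σ = (0.7971 − 0.07) / 1.5179 = 0.7271 / 1.5179 = 0.4790

0.48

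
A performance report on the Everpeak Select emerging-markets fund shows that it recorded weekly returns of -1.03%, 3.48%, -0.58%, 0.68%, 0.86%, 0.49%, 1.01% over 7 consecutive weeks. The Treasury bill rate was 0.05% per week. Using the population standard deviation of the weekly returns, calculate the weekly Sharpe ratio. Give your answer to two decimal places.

0.49

μ = (-1.03 + 3.48 − 0.58 + 0.68 + 0.86 + 0.49 + 1.01) / 7 = 4.910 / 7 = 0.7014%
Σ(r − μ)² = (-1.03 − 0.7014)² + (3.48 − 0.7014)² + … = 12.5259
σ = √[12.5259 / 7] = 1.3377%
Sharpe = (μ − rf) / σ = (0.7014 − 0.05) / 1.3377 = 0.6514 / 1.3377 = 0.4870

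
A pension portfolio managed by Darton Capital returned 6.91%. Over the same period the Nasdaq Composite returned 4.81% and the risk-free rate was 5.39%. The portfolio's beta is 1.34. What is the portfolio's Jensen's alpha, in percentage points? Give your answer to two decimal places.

2.30

CAPM expected return = Rf + β(Rm − Rf) = 5.39% + 1.34 × (4.81% − 5.39%) = 5.39 + 1.34 × -0.58 = 4.6128%
Jensen's α = Rp − E[R] = 6.91% − 4.6128% = 2.2972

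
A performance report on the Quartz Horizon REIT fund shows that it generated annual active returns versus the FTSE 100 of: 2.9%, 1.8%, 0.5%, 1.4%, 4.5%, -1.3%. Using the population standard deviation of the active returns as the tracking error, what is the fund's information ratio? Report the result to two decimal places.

r̄ = (2.9 + 1.8 + 0.5 + 1.4 + 4.5 − 1.3) / 6 = 9.80 / 6 = 1.6333%
Σ(r − r̄)² = 19.7933; population σ = √(19.7933/6) = 1.8163%
IR = r̄ / tracking error = 1.6333 / 1.8163 = 0.8992

0.90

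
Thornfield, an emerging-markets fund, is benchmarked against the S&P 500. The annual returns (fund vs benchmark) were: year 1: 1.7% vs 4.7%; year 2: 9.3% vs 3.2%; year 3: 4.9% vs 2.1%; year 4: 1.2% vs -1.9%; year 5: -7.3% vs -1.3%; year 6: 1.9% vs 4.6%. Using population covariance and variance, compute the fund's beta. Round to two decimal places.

r̄p = 1.9500%,  r̄m = 1.9000%
Cov = Σ(rp − r̄p)(rm − r̄m) / 6 = 6.9600
Var(rm) = Σ(rm − r̄m)² / 6 = 6.9233
β = Cov / Var = 6.9600 / 6.9233 = 1.0053

1.01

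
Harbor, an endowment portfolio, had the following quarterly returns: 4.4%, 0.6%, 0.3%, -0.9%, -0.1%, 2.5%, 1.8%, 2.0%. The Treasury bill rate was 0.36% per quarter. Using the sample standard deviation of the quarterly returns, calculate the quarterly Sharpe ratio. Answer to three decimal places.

r̄ = (4.4 + 0.6 + 0.3 − 0.9 − 0.1 + 2.5 + 1.8 + 2) / 8 = 1.3250%
Sample std dev = √[20.0750 / 7] = 1.6935%
Sharpe = (r̄ − rf) / σ = (1.3250 − 0.36) / 1.6935 = 0.9650 / 1.6935 = 0.5698

0.570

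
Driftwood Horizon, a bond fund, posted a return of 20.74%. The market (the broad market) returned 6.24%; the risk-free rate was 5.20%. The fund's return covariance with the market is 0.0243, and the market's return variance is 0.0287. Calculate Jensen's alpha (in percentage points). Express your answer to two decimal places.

β = Cov / Var = 0.0243 / 0.0287 = 0.8467
E[R] = Rf + β(Rm − Rf) = 5.20% + 0.8467 × (6.24% − 5.20%) = 6.0806%
α = Rp − E[R] = 20.74% − 6.0806% = 14.6594

14.66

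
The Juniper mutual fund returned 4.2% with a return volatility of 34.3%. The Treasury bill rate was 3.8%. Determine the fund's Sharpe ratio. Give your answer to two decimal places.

0.01

Sharpe = (Rp − Rf) / σp = (4.2% − 3.8%) / 34.3% = 0.40% / 34.3% = 0.0117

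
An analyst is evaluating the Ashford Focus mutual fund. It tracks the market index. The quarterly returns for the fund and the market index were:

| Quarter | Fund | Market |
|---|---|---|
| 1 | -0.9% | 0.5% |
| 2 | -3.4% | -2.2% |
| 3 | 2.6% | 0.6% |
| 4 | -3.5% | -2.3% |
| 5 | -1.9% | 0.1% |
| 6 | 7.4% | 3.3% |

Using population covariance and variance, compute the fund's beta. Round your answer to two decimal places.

r̄p = 0.0500%,  r̄m = 0.0000%
Cov = Σ(rp − r̄p)(rm − r̄m) / 6 = 6.8117
Var(rm) = Σ(rm − r̄m)² / 6 = 3.6067
β = Cov / Var = 6.8117 / 3.6067 = 1.8886

1.89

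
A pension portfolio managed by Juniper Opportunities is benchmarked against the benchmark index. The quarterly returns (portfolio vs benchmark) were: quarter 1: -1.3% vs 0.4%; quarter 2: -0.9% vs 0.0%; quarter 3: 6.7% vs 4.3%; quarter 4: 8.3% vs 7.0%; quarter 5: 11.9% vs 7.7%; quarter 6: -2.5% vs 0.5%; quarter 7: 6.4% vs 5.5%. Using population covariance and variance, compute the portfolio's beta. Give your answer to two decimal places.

1.66

r̄p = 4.0857%,  r̄m = 3.6286%
Cov = Σ(rp − r̄p)(rm − r̄m) / 7 = 15.4561
Var(rm) = Σ(rm − r̄m)² / 7 = 9.3249
β = Cov / Var = 15.4561 / 9.3249 = 1.6575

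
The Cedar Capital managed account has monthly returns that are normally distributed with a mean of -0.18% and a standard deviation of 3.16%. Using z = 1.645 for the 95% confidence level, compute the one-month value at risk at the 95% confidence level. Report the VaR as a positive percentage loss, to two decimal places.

5.38

VaR (as % loss) = −(μ − z·σ) = −(-0.18% − 1.645 × 3.16%) = −(-5.3782%) = 5.3782%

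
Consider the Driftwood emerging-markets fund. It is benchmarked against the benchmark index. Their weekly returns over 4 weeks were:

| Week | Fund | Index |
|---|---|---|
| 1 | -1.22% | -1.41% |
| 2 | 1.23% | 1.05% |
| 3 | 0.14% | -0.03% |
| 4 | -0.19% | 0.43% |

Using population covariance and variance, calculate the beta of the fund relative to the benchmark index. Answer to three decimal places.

0.893

r̄p = -0.0100%,  r̄m = 0.0100%
Cov = Σ(rp − r̄p)(rm − r̄m) / 4 = 0.7316
Var(rm) = Σ(rm − r̄m)² / 4 = 0.8190
β = Cov / Var = 0.7316 / 0.8190 = 0.8933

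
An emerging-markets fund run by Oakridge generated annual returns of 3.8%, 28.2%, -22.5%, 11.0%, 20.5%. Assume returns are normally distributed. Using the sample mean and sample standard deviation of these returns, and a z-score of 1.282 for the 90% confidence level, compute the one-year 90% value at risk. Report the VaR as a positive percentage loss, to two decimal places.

Mean return r̄ = 41.00 / 5 = 8.2000%
Σ(r − r̄)² = 1520.9800; sample σ = √(1520.9800/4) = 19.4999%
VaR = −(r̄ − z·σ) = −(8.2000 − 1.282 × 19.4999) = −(-16.7989) = 16.7989%

16.80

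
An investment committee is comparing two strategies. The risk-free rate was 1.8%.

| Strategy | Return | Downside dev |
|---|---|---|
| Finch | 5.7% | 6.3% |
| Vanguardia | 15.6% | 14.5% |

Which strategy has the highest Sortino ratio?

Vanguardia

Finch: Sortino ratio = (5.7% − 1.8%) / 6.3% = 0.619
Vanguardia: Sortino ratio = (15.6% − 1.8%) / 14.5% = 0.952
Highest: Vanguardia (0.952).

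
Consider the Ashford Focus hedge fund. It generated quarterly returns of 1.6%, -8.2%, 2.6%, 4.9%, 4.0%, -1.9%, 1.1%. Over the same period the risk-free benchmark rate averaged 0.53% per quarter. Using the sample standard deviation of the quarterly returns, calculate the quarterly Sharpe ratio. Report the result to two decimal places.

0.01

μ = (1.6 − 8.2 + 2.6 + 4.9 + 4 − 1.9 + 1.1) / 7 = 0.5857%
Sample std dev = √[118.9886 / 6] = 4.4532%
Sharpe = (μ − rf) / σ = (0.5857 − 0.53) / 4.4532 = 0.0557 / 4.4532 = 0.0125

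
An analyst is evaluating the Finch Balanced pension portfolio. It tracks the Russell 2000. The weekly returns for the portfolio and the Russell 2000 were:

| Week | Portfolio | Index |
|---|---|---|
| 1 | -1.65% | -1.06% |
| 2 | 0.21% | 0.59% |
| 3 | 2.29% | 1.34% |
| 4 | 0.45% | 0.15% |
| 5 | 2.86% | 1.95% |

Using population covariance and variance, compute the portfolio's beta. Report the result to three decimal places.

1.523

r̄p = 0.8320%,  r̄m = 0.5940%
Cov = Σ(rp − r̄p)(rm − r̄m) / 5 = 1.6230
Var(rm) = Σ(rm − r̄m)² / 5 = 1.0656
β = Cov / Var = 1.6230 / 1.0656 = 1.5231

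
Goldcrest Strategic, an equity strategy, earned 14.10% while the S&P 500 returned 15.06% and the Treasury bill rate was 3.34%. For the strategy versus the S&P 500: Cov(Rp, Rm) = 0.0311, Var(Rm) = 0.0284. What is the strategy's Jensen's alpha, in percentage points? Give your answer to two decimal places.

-2.07

β = Cov / Var = 0.0311 / 0.0284 = 1.0951
E[R] = Rf + β(Rm − Rf) = 3.34% + 1.0951 × (15.06% − 3.34%) = 16.1746%
α = Rp − E[R] = 14.10% − 16.1746% = -2.0746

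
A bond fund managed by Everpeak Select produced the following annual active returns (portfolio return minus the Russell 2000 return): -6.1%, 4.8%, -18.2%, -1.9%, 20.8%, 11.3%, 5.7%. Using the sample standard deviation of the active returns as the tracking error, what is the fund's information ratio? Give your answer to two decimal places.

0.19

r̄ = (-6.1 + 4.8 − 18.2 − 1.9 + 20.8 + 11.3 + 5.7) / 7 = 16.40 / 7 = 2.3429%
Sample σ = √[Σ(r − r̄)² / 6] = √[949.4971 / 6] = √158.2495 = 12.5797%
IR = r̄ / tracking error = 2.3429 / 12.5797 = 0.1862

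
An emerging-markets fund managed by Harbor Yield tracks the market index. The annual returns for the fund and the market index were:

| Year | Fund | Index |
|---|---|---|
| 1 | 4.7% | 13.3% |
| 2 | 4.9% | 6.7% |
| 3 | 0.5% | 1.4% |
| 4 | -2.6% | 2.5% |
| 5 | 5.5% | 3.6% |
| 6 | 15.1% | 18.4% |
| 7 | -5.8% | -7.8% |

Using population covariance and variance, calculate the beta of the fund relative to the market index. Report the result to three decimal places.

0.715

r̄p = 3.1857%,  r̄m = 5.4429%
Cov = Σ(rp − r̄p)(rm − r̄m) / 7 = 44.4349
Var(rm) = Σ(rm − r̄m)² / 7 = 62.1396
β = Cov / Var = 44.4349 / 62.1396 = 0.7151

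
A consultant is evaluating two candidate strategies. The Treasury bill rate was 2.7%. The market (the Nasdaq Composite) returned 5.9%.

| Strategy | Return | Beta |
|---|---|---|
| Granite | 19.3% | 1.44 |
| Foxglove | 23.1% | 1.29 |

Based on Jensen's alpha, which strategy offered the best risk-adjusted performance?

Foxglove

Granite: α = 19.3% − [2.7% + 1.44 × (5.9% − 2.7%)] = 11.992
Foxglove: α = 23.1% − [2.7% + 1.29 × (5.9% − 2.7%)] = 16.272
Highest: Foxglove (16.272).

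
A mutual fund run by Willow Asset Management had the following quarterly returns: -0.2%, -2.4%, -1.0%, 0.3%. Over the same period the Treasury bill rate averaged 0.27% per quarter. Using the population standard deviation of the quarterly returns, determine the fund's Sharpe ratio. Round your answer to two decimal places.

-1.07

μ = (-0.2 − 2.4 − 1 + 0.3) / 4 = -3.30 / 4 = -0.8250%
Σ(r − μ)² = (-0.2 − (-0.8250))² + (-2.4 − (-0.8250))² + … = 4.1675
population σ = √(4.1675 / 4) = √1.0419 = 1.0207%
Sharpe = (μ − rf) / σ = (-0.8250 − 0.27) / 1.0207 = -1.0950 / 1.0207 = -1.0728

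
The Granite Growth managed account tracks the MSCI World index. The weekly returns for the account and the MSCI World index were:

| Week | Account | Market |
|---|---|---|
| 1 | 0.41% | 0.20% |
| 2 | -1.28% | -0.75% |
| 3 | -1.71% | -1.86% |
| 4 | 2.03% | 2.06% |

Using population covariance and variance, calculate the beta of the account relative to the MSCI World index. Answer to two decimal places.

r̄p = -0.1375%,  r̄m = -0.0875%
Cov = Σ(rp − r̄p)(rm − r̄m) / 4 = 2.0891
Var(rm) = Σ(rm − r̄m)² / 4 = 2.0688
β = Cov / Var = 2.0891 / 2.0688 = 1.0098

1.01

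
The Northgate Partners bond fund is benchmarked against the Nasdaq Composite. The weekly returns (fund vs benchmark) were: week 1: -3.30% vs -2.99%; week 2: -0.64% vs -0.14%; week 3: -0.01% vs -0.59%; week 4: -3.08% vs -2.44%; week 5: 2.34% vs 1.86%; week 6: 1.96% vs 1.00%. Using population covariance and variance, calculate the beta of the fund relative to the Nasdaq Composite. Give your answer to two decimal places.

r̄p = -0.4550%,  r̄m = -0.5500%
Cov = Σ(rp − r̄p)(rm − r̄m) / 6 = 3.7148
Var(rm) = Σ(rm − r̄m)² / 6 = 2.9843
β = Cov / Var = 3.7148 / 2.9843 = 1.2448

1.24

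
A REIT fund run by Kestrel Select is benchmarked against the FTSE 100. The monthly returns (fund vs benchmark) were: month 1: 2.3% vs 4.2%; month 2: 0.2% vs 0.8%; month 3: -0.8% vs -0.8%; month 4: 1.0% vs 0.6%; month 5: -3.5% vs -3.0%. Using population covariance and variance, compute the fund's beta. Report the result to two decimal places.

r̄p = -0.1600%,  r̄m = 0.3600%
Cov = Σ(rp − r̄p)(rm − r̄m) / 5 = 4.3696
Var(rm) = Σ(rm − r̄m)² / 5 = 5.5264
β = Cov / Var = 4.3696 / 5.5264 = 0.7907

0.79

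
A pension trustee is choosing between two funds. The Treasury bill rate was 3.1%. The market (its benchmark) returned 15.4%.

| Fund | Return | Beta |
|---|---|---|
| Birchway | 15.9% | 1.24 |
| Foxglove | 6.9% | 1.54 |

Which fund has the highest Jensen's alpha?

Birchway: α = 15.9% − [3.1% + 1.24 × (15.4% − 3.1%)] = -2.452
Foxglove: α = 6.9% − [3.1% + 1.54 × (15.4% − 3.1%)] = -15.142
Highest: Birchway (-2.452).

Birchway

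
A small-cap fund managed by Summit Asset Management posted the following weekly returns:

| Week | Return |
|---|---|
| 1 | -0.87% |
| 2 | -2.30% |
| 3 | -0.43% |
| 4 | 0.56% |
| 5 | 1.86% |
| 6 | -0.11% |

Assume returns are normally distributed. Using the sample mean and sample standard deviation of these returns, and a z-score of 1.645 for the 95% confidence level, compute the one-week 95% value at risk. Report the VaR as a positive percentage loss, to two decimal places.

2.51

μ = (-0.87 − 2.3 − 0.43 + 0.56 + 1.86 − 0.11) / 6 = -1.290 / 6 = -0.2150%
Σ(r − μ)² = 9.7398; sample σ = √(9.7398/5) = 1.3957%
VaR = −(μ − z·σ) = −(-0.2150 − 1.645 × 1.3957) = −(-2.5109) = 2.5109%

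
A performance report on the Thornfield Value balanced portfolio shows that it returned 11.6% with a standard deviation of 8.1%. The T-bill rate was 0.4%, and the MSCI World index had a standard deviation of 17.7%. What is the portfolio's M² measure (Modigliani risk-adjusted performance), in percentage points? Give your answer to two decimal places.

24.87

Sharpe = (Rp − Rf) / σp = (11.6% − 0.4%) / 8.1% = 1.3827
M² = Rf + Sharpe × σm = 0.4% + 1.3827 × 17.7% = 24.8738%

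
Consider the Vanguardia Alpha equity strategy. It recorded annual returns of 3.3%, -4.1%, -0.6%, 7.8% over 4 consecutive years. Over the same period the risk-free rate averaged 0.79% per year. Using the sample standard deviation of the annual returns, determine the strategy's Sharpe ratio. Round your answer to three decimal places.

0.158

Mean return μ = 6.40 / 4 = 1.6000%
Σ(r − μ)² = (3.3 − 1.6000)² + (-4.1 − 1.6000)² + (-0.6 − 1.6000)² + … = 78.6600
sample σ = √(78.6600 / 3) = √26.2200 = 5.1205%
Sharpe = (μ − rf) / σ = (1.6000 − 0.79) / 5.1205 = 0.8100 / 5.1205 = 0.1582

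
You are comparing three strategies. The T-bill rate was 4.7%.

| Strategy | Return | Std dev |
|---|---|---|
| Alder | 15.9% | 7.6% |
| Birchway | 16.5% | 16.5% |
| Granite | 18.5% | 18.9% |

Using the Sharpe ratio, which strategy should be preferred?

Alder

Alder: Sharpe ratio = (15.9% − 4.7%) / 7.6% = 1.474
Birchway: Sharpe ratio = (16.5% − 4.7%) / 16.5% = 0.715
Granite: Sharpe ratio = (18.5% − 4.7%) / 18.9% = 0.730
Highest: Alder (1.474).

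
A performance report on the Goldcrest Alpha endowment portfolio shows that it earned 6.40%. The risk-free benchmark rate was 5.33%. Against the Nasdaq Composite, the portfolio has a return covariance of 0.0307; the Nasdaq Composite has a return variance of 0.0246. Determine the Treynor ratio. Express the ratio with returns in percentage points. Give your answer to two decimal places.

0.86

β = Cov / Var = 0.0307 / 0.0246 = 1.2480
Treynor = (Rp − Rf) / β = (6.40% − 5.33%) / 1.2480 = 1.07 / 1.2480 = 0.8574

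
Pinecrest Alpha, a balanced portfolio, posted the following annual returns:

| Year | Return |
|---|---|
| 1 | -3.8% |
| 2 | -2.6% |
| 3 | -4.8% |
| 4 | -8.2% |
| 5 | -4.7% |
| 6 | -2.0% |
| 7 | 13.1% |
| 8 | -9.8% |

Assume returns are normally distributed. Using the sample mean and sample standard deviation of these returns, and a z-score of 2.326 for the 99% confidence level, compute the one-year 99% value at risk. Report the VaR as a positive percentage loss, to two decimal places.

r̄ = (-3.8 − 2.6 − 4.8 − 8.2 − 4.7 − 2 + 13.1 − 9.8) / 8 = -2.8500%
Σ(r − r̄)² = (-3.8 − (-2.8500))² + (-2.6 − (-2.8500))² + (-4.8 − (-2.8500))² + … = 340.2400
σ = √[340.2400 / 7] = 6.9718%
VaR = −(r̄ − z·σ) = −(-2.8500 − 2.326 × 6.9718) = −(-19.0664) = 19.0664%

19.07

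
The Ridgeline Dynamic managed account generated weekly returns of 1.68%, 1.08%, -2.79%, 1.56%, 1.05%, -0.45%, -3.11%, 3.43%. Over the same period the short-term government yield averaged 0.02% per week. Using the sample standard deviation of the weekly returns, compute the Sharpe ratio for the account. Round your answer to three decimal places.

0.126

r̄ = (1.68 + 1.08 − 2.79 + 1.56 + 1.05 − 0.45 − 3.11 + 3.43) / 8 = 2.450 / 8 = 0.3063%
Σ(r − r̄)² = 36.1982; sample σ = √(36.1982/7) = 2.2740%
Sharpe = (r̄ − rf) / σ = (0.3063 − 0.02) / 2.2740 = 0.2863 / 2.2740 = 0.1259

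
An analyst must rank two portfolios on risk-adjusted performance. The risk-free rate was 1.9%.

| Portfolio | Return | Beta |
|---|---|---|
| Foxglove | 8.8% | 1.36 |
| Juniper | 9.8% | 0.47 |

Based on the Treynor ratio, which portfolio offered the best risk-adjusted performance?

Foxglove: Treynor = (8.8% − 1.9%) / 1.36 = 5.074
Juniper: Treynor = (9.8% − 1.9%) / 0.47 = 16.809
Highest: Juniper (16.809).

Juniper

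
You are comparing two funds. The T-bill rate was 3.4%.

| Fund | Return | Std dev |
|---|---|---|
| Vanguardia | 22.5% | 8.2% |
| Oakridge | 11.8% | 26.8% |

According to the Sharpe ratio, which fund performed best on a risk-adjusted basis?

Vanguardia

Vanguardia: Sharpe ratio = (22.5% − 3.4%) / 8.2% = 2.329
Oakridge: Sharpe ratio = (11.8% − 3.4%) / 26.8% = 0.313
Highest: Vanguardia (2.329).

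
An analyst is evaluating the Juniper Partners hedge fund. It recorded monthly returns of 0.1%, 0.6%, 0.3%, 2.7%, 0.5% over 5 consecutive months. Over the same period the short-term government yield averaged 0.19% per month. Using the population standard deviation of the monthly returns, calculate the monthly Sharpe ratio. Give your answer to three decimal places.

0.687

μ = (0.1 + 0.6 + 0.3 + 2.7 + 0.5) / 5 = 0.8400%
Σ(r − μ)² = 4.4720; population σ = √(4.4720/5) = 0.9457%
Sharpe = (μ − rf) / σ = (0.8400 − 0.19) / 0.9457 = 0.6500 / 0.9457 = 0.6873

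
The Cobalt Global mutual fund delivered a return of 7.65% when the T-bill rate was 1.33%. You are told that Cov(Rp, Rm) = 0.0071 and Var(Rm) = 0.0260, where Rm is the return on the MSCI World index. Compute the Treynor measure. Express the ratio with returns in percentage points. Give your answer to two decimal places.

23.14

β = Cov / Var = 0.0071 / 0.0260 = 0.2731
Treynor = (Rp − Rf) / β = (7.65% − 1.33%) / 0.2731 = 6.32 / 0.2731 = 23.1417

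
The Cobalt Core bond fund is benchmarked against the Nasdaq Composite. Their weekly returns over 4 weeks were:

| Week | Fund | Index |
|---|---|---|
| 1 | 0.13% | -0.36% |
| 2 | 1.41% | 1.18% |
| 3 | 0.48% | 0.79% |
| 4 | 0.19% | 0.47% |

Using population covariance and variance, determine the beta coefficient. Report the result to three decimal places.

r̄p = 0.5525%,  r̄m = 0.5200%
Cov = Σ(rp − r̄p)(rm − r̄m) / 4 = 0.2341
Var(rm) = Σ(rm − r̄m)² / 4 = 0.3214
β = Cov / Var = 0.2341 / 0.3214 = 0.7284

0.728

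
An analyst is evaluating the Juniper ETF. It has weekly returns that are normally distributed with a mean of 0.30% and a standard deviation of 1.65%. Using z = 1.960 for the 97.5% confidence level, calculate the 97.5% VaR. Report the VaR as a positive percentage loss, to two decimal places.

VaR (as % loss) = −(μ − z·σ) = −(0.30% − 1.960 × 1.65%) = −(-2.9340%) = 2.9340%

2.93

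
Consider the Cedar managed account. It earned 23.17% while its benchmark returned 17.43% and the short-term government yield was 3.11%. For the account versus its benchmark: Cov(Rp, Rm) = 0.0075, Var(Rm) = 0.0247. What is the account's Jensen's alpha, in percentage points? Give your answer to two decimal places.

β = Cov / Var = 0.0075 / 0.0247 = 0.3036
E[R] = Rf + β(Rm − Rf) = 3.11% + 0.3036 × (17.43% − 3.11%) = 7.4576%
α = Rp − E[R] = 23.17% − 7.4576% = 15.7124

15.71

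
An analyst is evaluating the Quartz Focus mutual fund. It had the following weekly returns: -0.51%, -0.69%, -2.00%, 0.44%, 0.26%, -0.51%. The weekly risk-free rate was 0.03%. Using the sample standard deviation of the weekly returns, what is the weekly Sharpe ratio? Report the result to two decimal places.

Mean return r̄ = -3.010 / 6 = -0.5017%
Sample σ = √[Σ(r − r̄)² / 5] = √[3.7475 / 5] = √0.7495 = 0.8657%
Sharpe = (r̄ − rf) / σ = (-0.5017 − 0.03) / 0.8657 = -0.5317 / 0.8657 = -0.6142

-0.61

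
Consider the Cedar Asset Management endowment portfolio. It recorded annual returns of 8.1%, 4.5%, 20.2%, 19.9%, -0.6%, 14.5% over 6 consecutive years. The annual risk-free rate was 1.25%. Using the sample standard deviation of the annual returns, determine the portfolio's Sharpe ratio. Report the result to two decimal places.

1.16

μ = (8.1 + 4.5 + 20.2 + 19.9 − 0.6 + 14.5) / 6 = 66.60 / 6 = 11.1000%
Σ(r − μ)² = 361.2600; sample σ = √(361.2600/5) = 8.5001%
Sharpe = (μ − rf) / σ = (11.1000 − 1.25) / 8.5001 = 9.8500 / 8.5001 = 1.1588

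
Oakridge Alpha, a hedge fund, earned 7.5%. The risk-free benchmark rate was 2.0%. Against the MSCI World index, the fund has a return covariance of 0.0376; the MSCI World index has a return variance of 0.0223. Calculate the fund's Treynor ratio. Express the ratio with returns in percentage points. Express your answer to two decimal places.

3.26

β = Cov / Var = 0.0376 / 0.0223 = 1.6861
Treynor = (Rp − Rf) / β = (7.5% − 2.0%) / 1.6861 = 5.50 / 1.6861 = 3.2620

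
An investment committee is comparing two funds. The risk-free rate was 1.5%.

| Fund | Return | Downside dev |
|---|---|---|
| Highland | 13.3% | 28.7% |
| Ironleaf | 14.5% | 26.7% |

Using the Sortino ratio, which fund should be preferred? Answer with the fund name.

Highland: Sortino ratio = (13.3% − 1.5%) / 28.7% = 0.411
Ironleaf: Sortino ratio = (14.5% − 1.5%) / 26.7% = 0.487
Highest: Ironleaf (0.487).

Ironleaf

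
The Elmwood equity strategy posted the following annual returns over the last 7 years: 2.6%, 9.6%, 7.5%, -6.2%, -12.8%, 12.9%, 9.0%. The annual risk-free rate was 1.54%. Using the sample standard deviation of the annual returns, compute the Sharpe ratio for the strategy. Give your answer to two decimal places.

0.18

r̄ = (2.6 + 9.6 + 7.5 − 6.2 − 12.8 + 12.9 + 9) / 7 = 3.2286%
Sample σ = √[Σ(r − r̄)² / 6] = √[531.8943 / 6] = √88.6491 = 9.4154%
Sharpe = (r̄ − rf) / σ = (3.2286 − 1.54) / 9.4154 = 1.6886 / 9.4154 = 0.1793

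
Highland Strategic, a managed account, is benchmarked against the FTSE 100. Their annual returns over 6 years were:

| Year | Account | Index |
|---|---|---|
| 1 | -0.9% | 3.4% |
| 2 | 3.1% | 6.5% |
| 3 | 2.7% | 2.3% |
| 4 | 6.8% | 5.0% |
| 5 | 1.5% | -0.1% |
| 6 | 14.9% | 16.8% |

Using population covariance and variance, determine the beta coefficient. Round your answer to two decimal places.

r̄p = 4.6833%,  r̄m = 5.6500%
Cov = Σ(rp − r̄p)(rm − r̄m) / 6 = 24.7842
Var(rm) = Σ(rm − r̄m)² / 6 = 29.1358
β = Cov / Var = 24.7842 / 29.1358 = 0.8506

0.85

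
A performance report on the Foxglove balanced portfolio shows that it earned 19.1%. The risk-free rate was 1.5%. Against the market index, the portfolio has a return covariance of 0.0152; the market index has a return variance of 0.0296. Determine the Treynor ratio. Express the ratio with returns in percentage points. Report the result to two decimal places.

β = Cov / Var = 0.0152 / 0.0296 = 0.5135
Treynor = (Rp − Rf) / β = (19.1% − 1.5%) / 0.5135 = 17.60 / 0.5135 = 34.2746

34.27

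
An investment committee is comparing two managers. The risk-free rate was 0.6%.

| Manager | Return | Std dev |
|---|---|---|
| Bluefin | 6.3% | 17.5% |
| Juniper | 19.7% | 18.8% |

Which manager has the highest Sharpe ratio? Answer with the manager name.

Juniper

Bluefin: Sharpe ratio = (6.3% − 0.6%) / 17.5% = 0.326
Juniper: Sharpe ratio = (19.7% − 0.6%) / 18.8% = 1.016
Highest: Juniper (1.016).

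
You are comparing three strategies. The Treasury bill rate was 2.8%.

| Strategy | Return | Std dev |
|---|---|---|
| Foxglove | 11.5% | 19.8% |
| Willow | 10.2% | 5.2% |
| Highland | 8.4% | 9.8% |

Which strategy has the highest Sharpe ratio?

Willow

Foxglove: Sharpe ratio = (11.5% − 2.8%) / 19.8% = 0.439
Willow: Sharpe ratio = (10.2% − 2.8%) / 5.2% = 1.423
Highland: Sharpe ratio = (8.4% − 2.8%) / 9.8% = 0.571
Highest: Willow (1.423).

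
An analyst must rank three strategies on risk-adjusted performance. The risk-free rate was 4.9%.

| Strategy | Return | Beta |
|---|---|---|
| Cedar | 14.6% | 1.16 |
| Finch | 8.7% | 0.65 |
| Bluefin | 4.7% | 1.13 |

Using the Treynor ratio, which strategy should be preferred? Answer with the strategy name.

Cedar

Cedar: Treynor = (14.6% − 4.9%) / 1.16 = 8.362
Finch: Treynor = (8.7% − 4.9%) / 0.65 = 5.846
Bluefin: Treynor = (4.7% − 4.9%) / 1.13 = -0.177
Highest: Cedar (8.362).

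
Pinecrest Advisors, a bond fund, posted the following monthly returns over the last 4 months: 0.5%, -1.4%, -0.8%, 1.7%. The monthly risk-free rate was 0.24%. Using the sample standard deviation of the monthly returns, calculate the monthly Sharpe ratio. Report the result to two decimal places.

-0.17

r̄ = (0.5 − 1.4 − 0.8 + 1.7) / 4 = 0.00 / 4 = 0.0000%
Σ(r − r̄)² = (0.5 − 0.0000)² + (-1.4 − 0.0000)² + (-0.8 − 0.0000)² + … = 5.7400
σ = √[5.7400 / 3] = 1.3832%
Sharpe = (r̄ − rf) / σ = (0.0000 − 0.24) / 1.3832 = -0.2400 / 1.3832 = -0.1735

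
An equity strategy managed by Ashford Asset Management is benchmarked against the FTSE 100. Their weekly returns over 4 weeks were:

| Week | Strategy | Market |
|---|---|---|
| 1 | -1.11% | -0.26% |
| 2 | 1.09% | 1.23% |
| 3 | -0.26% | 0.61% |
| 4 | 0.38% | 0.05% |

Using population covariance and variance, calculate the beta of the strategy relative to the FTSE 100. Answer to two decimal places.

r̄p = 0.0250%,  r̄m = 0.4075%
Cov = Σ(rp − r̄p)(rm − r̄m) / 4 = 0.3622
Var(rm) = Σ(rm − r̄m)² / 4 = 0.3227
β = Cov / Var = 0.3622 / 0.3227 = 1.1224

1.12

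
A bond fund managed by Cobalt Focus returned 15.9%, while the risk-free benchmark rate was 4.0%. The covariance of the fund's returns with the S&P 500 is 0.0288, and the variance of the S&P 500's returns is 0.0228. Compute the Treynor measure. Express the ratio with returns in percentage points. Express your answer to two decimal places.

β = Cov / Var = 0.0288 / 0.0228 = 1.2632
Treynor = (Rp − Rf) / β = (15.9% − 4.0%) / 1.2632 = 11.90 / 1.2632 = 9.4205

9.42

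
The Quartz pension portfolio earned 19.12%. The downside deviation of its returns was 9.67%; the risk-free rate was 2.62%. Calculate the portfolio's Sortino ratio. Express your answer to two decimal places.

Sortino = (Rp − Rf) / σd = (19.12% − 2.62%) / 9.67% = 16.50% / 9.67% = 1.7063

1.71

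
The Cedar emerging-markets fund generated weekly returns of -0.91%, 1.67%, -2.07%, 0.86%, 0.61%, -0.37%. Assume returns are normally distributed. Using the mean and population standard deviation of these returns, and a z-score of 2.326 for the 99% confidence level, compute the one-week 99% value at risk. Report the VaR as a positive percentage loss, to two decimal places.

2.91

Mean return r̄ = -0.210 / 6 = -0.0350%
Σ(r − r̄)² = 9.1432; population σ = √(9.1432/6) = 1.2344%
VaR = −(r̄ − z·σ) = −(-0.0350 − 2.326 × 1.2344) = −(-2.9062) = 2.9062%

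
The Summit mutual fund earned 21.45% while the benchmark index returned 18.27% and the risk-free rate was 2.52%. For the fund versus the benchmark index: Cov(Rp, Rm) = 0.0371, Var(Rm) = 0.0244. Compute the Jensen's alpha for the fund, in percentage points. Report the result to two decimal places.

β = Cov / Var = 0.0371 / 0.0244 = 1.5205
E[R] = Rf + β(Rm − Rf) = 2.52% + 1.5205 × (18.27% − 2.52%) = 26.4679%
α = Rp − E[R] = 21.45% − 26.4679% = -5.0179

-5.02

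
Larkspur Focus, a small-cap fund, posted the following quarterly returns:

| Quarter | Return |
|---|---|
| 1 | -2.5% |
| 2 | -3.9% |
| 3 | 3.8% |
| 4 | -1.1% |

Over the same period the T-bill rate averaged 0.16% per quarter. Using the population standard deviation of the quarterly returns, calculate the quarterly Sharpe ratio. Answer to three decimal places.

r̄ = (-2.5 − 3.9 + 3.8 − 1.1) / 4 = -0.9250%
Σ(r − r̄)² = (-2.5 − (-0.9250))² + (-3.9 − (-0.9250))² + … = 33.6875
population σ = √(33.6875 / 4) = √8.4219 = 2.9021%
Sharpe = (r̄ − rf) / σ = (-0.9250 − 0.16) / 2.9021 = -1.0850 / 2.9021 = -0.3739

-0.374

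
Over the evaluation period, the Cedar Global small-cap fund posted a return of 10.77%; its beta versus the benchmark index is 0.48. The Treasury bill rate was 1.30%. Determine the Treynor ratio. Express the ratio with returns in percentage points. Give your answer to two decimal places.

19.73

Treynor = (Rp − Rf) / β = (10.77% − 1.30%) / 0.48 = 9.47 / 0.48 = 19.7292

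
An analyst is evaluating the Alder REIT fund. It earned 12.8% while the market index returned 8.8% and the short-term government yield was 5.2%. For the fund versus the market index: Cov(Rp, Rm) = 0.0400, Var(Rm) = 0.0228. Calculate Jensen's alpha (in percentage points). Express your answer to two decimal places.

1.28

β = Cov / Var = 0.0400 / 0.0228 = 1.7544
E[R] = Rf + β(Rm − Rf) = 5.2% + 1.7544 × (8.8% − 5.2%) = 11.5158%
α = Rp − E[R] = 12.8% − 11.5158% = 1.2842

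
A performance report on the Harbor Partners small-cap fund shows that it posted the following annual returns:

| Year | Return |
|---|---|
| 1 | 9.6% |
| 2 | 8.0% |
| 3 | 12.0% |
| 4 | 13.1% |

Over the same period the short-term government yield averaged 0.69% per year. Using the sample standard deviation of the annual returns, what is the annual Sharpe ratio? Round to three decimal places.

4.331

r̄ = (9.6 + 8 + 12 + 13.1) / 4 = 10.6750%
Σ(r − r̄)² = (9.6 − 10.6750)² + (8 − 10.6750)² + (12 − 10.6750)² + … = 15.9475
σ = √[15.9475 / 3] = 2.3056%
Sharpe = (r̄ − rf) / σ = (10.6750 − 0.69) / 2.3056 = 9.9850 / 2.3056 = 4.3308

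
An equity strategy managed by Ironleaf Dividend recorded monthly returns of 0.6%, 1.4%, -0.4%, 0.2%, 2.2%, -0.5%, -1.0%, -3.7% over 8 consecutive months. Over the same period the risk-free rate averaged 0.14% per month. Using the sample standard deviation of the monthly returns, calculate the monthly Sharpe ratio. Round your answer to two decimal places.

r̄ = (0.6 + 1.4 − 0.4 + 0.2 + 2.2 − 0.5 − 1 − 3.7) / 8 = -0.1500%
Σ(r − r̄)² = (0.6 − (-0.1500))² + (1.4 − (-0.1500))² + (-0.4 − (-0.1500))² + … = 22.1200
sample σ = √(22.1200 / 7) = √3.1600 = 1.7776%
Sharpe = (r̄ − rf) / σ = (-0.1500 − 0.14) / 1.7776 = -0.2900 / 1.7776 = -0.1631

-0.16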